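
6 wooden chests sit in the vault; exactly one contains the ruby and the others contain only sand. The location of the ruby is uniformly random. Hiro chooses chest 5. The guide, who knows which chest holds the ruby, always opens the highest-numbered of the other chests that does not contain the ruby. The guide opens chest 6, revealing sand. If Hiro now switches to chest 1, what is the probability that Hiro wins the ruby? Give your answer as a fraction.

Consider each possible location of the ruby in turn.
If it is in any of chests 1, 2, 3, 4, and 5 (prior 1/6 each): chest 6 is the highest-numbered option available, probability 1; weight (1/6)·1 = 1/6 each.
If it is in chest 6 (prior 1/6): the guide opened chest 6, so this case is ruled out; weight (1/6)·0 = 0.
The weights sum to 5/6.
So P(the ruby in chest 1 | the guide opened chest 6) = (1/6) / (5/6) = 1/5.

1/5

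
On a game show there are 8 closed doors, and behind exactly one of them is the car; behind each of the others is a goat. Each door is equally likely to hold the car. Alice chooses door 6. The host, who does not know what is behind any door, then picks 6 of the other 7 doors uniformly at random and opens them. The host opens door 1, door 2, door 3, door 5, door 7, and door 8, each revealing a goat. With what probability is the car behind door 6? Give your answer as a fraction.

1/2

Condition on the true location of the car.
If it is behind any of doors 1, 2, 3, 5, 7, and 8 (prior 1/8 each): that door was opened and seen not to hold the prize — ruled out; weight (1/8)·0 = 0 each.
If it is behind either of doors 4 and 6 (prior 1/8 each): the host picks exactly this set with probability 1/7 regardless, and none is the prize; weight (1/8)·(1/7) = 1/56 each.
The weights sum to 1/28.
So P(the car behind door 6 | the host opened door 1, door 2, door 3, door 5, door 7, and door 8) = (1/56) / (1/28) = 1/2.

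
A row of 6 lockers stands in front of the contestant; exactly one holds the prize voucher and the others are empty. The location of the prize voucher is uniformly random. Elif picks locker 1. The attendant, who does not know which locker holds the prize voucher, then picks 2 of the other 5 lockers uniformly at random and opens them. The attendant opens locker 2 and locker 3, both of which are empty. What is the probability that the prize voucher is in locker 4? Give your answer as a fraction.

Apply Bayes' rule, conditioning on where the prize voucher actually is.
If it is in any of lockers 1, 4, 5, and 6 (prior 1/6 each): the attendant picks exactly this set with probability 1/10 regardless, and none is the prize; weight (1/6)·(1/10) = 1/60 each.
If it is in either of lockers 2 and 3 (prior 1/6 each): that locker was opened and seen not to hold the prize — ruled out; weight (1/6)·0 = 0 each.
The weights sum to 1/15.
So P(the prize voucher in locker 4 | the attendant opened locker 2 and locker 3) = (1/60) / (1/15) = 1/4.

1/4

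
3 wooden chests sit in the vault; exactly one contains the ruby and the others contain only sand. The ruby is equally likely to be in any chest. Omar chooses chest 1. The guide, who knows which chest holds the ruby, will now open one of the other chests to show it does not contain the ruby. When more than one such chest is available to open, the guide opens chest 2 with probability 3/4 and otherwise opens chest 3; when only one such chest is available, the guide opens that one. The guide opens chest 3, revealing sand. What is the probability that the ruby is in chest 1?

Consider each possible location of the ruby in turn.
If it is in chest 1 (prior 1/3): chest 2 is available but not opened, probability 1/4; weight (1/3)·(1/4) = 1/12.
If it is in chest 2 (prior 1/3): only chest 3 is available, probability 1; weight (1/3)·1 = 1/3.
If it is in chest 3 (prior 1/3): the guide opened chest 3, so this case is ruled out; weight (1/3)·0 = 0.
The weights sum to 5/12.
So P(the ruby in chest 1 | the guide opened chest 3) = (1/12) / (5/12) = 1/5.

1/5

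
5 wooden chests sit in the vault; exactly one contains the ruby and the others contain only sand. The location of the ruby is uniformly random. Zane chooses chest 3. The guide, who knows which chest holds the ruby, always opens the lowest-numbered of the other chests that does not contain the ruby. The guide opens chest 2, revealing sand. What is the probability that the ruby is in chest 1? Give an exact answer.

1

Apply Bayes' rule, conditioning on where the ruby actually is.
If it is in chest 1 (prior 1/5): chest 2 is the lowest-numbered option available, probability 1; weight (1/5)·1 = 1/5.
If it is in chest 2 (prior 1/5): the guide opened chest 2, so this case is ruled out; weight (1/5)·0 = 0.
If it is in any of chests 3, 4, and 5 (prior 1/5 each): the guide would have opened chest 1 instead, probability 0; weight (1/5)·0 = 0 each.
The weights sum to 1/5.
So P(the ruby in chest 1 | the guide opened chest 2) = (1/5) / (1/5) = 1.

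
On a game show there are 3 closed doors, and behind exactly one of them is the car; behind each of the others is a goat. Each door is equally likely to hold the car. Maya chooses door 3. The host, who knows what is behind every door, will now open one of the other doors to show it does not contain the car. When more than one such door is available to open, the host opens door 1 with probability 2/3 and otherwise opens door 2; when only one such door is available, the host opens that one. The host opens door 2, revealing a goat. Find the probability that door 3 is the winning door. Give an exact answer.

Condition on the true location of the car.
If it is behind door 1 (prior 1/3): only door 2 is available, probability 1; weight (1/3)·1 = 1/3.
If it is behind door 2 (prior 1/3): the host opened door 2, so this case is ruled out; weight (1/3)·0 = 0.
If it is behind door 3 (prior 1/3): door 1 is available but not opened, probability 1/3; weight (1/3)·(1/3) = 1/9.
The weights sum to 4/9.
So P(the car behind door 3 | the host opened door 2) = (1/9) / (4/9) = 1/4.

1/4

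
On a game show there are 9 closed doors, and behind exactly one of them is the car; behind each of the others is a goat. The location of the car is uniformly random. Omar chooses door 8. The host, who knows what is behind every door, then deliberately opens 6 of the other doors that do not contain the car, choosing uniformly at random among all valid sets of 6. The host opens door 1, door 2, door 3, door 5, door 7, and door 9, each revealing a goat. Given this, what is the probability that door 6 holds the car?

4/9

Consider each possible location of the car in turn.
If it is behind any of doors 1, 2, 3, 5, 7, and 9 (prior 1/9 each): that door was opened and seen not to hold the prize — ruled out; weight (1/9)·0 = 0 each.
If it is behind either of doors 4 and 6 (prior 1/9 each): the host has 7 equally likely choices, so probability 1/7; weight (1/9)·(1/7) = 1/63 each.
If it is behind door 8 (prior 1/9): the host has 28 equally likely choices, so probability 1/28; weight (1/9)·(1/28) = 1/252.
The weights sum to 1/28.
So P(the car behind door 6 | the host opened door 1, door 2, door 3, door 5, door 7, and door 9) = (1/63) / (1/28) = 4/9.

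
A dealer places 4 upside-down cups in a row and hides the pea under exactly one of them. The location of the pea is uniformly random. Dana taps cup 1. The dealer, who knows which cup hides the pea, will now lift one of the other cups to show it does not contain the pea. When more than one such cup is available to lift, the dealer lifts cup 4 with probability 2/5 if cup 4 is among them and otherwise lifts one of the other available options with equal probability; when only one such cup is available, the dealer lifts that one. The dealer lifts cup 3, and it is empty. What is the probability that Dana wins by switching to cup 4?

5/14

Consider each possible location of the pea in turn.
If it is under cup 1 (prior 1/4): cup 4 is available but not opened; cup 3 gets probability (1 − 2/5)/2 = 3/10; weight (1/4)·(3/10) = 3/40.
If it is under cup 2 (prior 1/4): cup 4 is available but not opened, probability 3/5; weight (1/4)·(3/5) = 3/20.
If it is under cup 3 (prior 1/4): the dealer opened cup 3, so this case is ruled out; weight (1/4)·0 = 0.
If it is under cup 4 (prior 1/4): cup 4 holds the prize so is unavailable; the dealer chooses uniformly among the 2 others, probability 1/2; weight (1/4)·(1/2) = 1/8.
The weights sum to 7/20.
So P(the pea under cup 4 | the dealer opened cup 3) = (1/8) / (7/20) = 5/14.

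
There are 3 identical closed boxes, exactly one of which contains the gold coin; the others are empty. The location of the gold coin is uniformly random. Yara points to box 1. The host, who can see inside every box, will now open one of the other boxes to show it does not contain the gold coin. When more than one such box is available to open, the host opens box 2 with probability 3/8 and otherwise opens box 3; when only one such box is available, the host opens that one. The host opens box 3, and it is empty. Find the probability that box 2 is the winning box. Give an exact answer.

Apply Bayes' rule, conditioning on where the gold coin actually is.
If it is in box 1 (prior 1/3): box 2 is available but not opened, probability 5/8; weight (1/3)·(5/8) = 5/24.
If it is in box 2 (prior 1/3): only box 3 is available, probability 1; weight (1/3)·1 = 1/3.
If it is in box 3 (prior 1/3): the host opened box 3, so this case is ruled out; weight (1/3)·0 = 0.
The weights sum to 13/24.
So P(the gold coin in box 2 | the host opened box 3) = (1/3) / (13/24) = 8/13.

8/13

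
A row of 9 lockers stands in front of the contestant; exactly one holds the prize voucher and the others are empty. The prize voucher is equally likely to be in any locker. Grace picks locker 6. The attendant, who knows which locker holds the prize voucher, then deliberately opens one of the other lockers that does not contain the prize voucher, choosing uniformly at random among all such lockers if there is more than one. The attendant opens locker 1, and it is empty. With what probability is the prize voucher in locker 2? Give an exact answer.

Condition on the true location of the prize voucher.
If it is in locker 1 (prior 1/9): the attendant opened locker 1, so this case is ruled out; weight (1/9)·0 = 0.
If it is in any of lockers 2, 3, 4, 5, 7, 8, and 9 (prior 1/9 each): the attendant has 7 equally likely choices, so probability 1/7; weight (1/9)·(1/7) = 1/63 each.
If it is in locker 6 (prior 1/9): the attendant has 8 equally likely choices, so probability 1/8; weight (1/9)·(1/8) = 1/72.
The weights sum to 1/8.
So P(the prize voucher in locker 2 | the attendant opened locker 1) = (1/63) / (1/8) = 8/63.

8/63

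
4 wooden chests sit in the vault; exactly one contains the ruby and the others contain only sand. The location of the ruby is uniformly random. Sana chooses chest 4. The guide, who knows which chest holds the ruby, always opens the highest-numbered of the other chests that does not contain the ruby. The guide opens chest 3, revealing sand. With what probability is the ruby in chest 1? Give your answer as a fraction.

1/3

Condition on the true location of the ruby.
If it is in any of chests 1, 2, and 4 (prior 1/4 each): chest 3 is the highest-numbered option available, probability 1; weight (1/4)·1 = 1/4 each.
If it is in chest 3 (prior 1/4): the guide opened chest 3, so this case is ruled out; weight (1/4)·0 = 0.
The weights sum to 3/4.
So P(the ruby in chest 1 | the guide opened chest 3) = (1/4) / (3/4) = 1/3.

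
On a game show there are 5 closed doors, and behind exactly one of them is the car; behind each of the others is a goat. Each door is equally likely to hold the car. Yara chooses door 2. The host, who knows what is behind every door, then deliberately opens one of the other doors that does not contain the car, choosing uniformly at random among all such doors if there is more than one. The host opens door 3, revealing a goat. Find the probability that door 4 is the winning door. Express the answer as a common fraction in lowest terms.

4/15

Condition on the true location of the car.
If it is behind any of doors 1, 4, and 5 (prior 1/5 each): the host has 3 equally likely choices, so probability 1/3; weight (1/5)·(1/3) = 1/15 each.
If it is behind door 2 (prior 1/5): the host has 4 equally likely choices, so probability 1/4; weight (1/5)·(1/4) = 1/20.
If it is behind door 3 (prior 1/5): the host opened door 3, so this case is ruled out; weight (1/5)·0 = 0.
The weights sum to 1/4.
So P(the car behind door 4 | the host opened door 3) = (1/15) / (1/4) = 4/15.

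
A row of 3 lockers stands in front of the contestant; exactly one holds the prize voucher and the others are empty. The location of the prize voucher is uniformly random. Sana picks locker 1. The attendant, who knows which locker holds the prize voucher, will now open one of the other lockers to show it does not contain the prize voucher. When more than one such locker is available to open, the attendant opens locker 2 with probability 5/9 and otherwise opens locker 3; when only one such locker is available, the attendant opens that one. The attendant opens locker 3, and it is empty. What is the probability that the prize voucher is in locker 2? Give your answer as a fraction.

9/13

Consider each possible location of the prize voucher in turn.
If it is in locker 1 (prior 1/3): locker 2 is available but not opened, probability 4/9; weight (1/3)·(4/9) = 4/27.
If it is in locker 2 (prior 1/3): only locker 3 is available, probability 1; weight (1/3)·1 = 1/3.
If it is in locker 3 (prior 1/3): the attendant opened locker 3, so this case is ruled out; weight (1/3)·0 = 0.
The weights sum to 13/27.
So P(the prize voucher in locker 2 | the attendant opened locker 3) = (1/3) / (13/27) = 9/13.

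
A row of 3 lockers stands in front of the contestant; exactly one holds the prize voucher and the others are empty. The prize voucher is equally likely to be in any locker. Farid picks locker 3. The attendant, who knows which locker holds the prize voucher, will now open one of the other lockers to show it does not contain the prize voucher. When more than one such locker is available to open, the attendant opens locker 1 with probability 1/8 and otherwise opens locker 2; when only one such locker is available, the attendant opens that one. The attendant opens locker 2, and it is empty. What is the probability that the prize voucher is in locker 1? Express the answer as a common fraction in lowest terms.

Condition on the true location of the prize voucher.
If it is in locker 1 (prior 1/3): only locker 2 is available, probability 1; weight (1/3)·1 = 1/3.
If it is in locker 2 (prior 1/3): the attendant opened locker 2, so this case is ruled out; weight (1/3)·0 = 0.
If it is in locker 3 (prior 1/3): locker 1 is available but not opened, probability 7/8; weight (1/3)·(7/8) = 7/24.
The weights sum to 5/8.
So P(the prize voucher in locker 1 | the attendant opened locker 2) = (1/3) / (5/8) = 8/15.

8/15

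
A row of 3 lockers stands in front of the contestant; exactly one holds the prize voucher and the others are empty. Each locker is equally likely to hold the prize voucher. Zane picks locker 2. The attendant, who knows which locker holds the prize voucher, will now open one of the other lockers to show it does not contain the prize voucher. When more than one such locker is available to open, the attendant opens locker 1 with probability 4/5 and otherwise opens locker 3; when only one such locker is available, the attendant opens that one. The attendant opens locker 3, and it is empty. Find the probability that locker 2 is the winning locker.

1/6

Condition on the true location of the prize voucher.
If it is in locker 1 (prior 1/3): only locker 3 is available, probability 1; weight (1/3)·1 = 1/3.
If it is in locker 2 (prior 1/3): locker 1 is available but not opened, probability 1/5; weight (1/3)·(1/5) = 1/15.
If it is in locker 3 (prior 1/3): the attendant opened locker 3, so this case is ruled out; weight (1/3)·0 = 0.
The weights sum to 2/5.
So P(the prize voucher in locker 2 | the attendant opened locker 3) = (1/15) / (2/5) = 1/6.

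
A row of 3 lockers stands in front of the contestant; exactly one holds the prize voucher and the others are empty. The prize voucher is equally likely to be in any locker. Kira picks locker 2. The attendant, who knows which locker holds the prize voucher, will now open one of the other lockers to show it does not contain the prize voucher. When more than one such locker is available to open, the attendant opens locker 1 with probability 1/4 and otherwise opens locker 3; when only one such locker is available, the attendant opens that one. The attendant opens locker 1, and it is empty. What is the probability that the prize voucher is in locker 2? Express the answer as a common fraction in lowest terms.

Condition on the true location of the prize voucher.
If it is in locker 1 (prior 1/3): the attendant opened locker 1, so this case is ruled out; weight (1/3)·0 = 0.
If it is in locker 2 (prior 1/3): locker 1 is available, opened with probability 1/4; weight (1/3)·(1/4) = 1/12.
If it is in locker 3 (prior 1/3): only locker 1 is available, probability 1; weight (1/3)·1 = 1/3.
The weights sum to 5/12.
So P(the prize voucher in locker 2 | the attendant opened locker 1) = (1/12) / (5/12) = 1/5.

1/5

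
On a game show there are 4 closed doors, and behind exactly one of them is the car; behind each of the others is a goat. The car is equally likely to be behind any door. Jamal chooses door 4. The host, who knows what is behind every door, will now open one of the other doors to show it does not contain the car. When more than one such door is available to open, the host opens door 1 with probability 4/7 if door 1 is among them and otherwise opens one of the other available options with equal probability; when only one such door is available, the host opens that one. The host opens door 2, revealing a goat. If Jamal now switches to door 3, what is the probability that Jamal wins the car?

3/8

Apply Bayes' rule, conditioning on where the car actually is.
If it is behind door 1 (prior 1/4): door 1 holds the prize so is unavailable; the host chooses uniformly among the 2 others, probability 1/2; weight (1/4)·(1/2) = 1/8.
If it is behind door 2 (prior 1/4): the host opened door 2, so this case is ruled out; weight (1/4)·0 = 0.
If it is behind door 3 (prior 1/4): door 1 is available but not opened, probability 3/7; weight (1/4)·(3/7) = 3/28.
If it is behind door 4 (prior 1/4): door 1 is available but not opened; door 2 gets probability (1 − 4/7)/2 = 3/14; weight (1/4)·(3/14) = 3/56.
The weights sum to 2/7.
So P(the car behind door 3 | the host opened door 2) = (3/28) / (2/7) = 3/8.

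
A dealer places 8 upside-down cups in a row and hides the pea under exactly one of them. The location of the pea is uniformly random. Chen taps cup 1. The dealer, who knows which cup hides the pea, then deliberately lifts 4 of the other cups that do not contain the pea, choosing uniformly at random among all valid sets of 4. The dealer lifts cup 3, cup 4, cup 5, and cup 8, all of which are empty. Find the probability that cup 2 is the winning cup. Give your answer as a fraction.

Condition on the true location of the pea.
If it is under cup 1 (prior 1/8): the dealer has 35 equally likely choices, so probability 1/35; weight (1/8)·(1/35) = 1/280.
If it is under any of cups 2, 6, and 7 (prior 1/8 each): the dealer has 15 equally likely choices, so probability 1/15; weight (1/8)·(1/15) = 1/120 each.
If it is under any of cups 3, 4, 5, and 8 (prior 1/8 each): that cup was opened and seen not to hold the prize — ruled out; weight (1/8)·0 = 0 each.
The weights sum to 1/35.
So P(the pea under cup 2 | the dealer opened cup 3, cup 4, cup 5, and cup 8) = (1/120) / (1/35) = 7/24.

7/24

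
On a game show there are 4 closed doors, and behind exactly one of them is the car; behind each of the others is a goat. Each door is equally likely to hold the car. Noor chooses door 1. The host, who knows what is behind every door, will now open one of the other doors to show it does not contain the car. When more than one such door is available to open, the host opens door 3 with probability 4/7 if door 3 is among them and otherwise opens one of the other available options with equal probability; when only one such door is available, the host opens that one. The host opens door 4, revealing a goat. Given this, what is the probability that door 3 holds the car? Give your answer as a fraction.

7/16

Condition on the true location of the car.
If it is behind door 1 (prior 1/4): door 3 is available but not opened; door 4 gets probability (1 − 4/7)/2 = 3/14; weight (1/4)·(3/14) = 3/56.
If it is behind door 2 (prior 1/4): door 3 is available but not opened, probability 3/7; weight (1/4)·(3/7) = 3/28.
If it is behind door 3 (prior 1/4): door 3 holds the prize so is unavailable; the host chooses uniformly among the 2 others, probability 1/2; weight (1/4)·(1/2) = 1/8.
If it is behind door 4 (prior 1/4): the host opened door 4, so this case is ruled out; weight (1/4)·0 = 0.
The weights sum to 2/7.
So P(the car behind door 3 | the host opened door 4) = (1/8) / (2/7) = 7/16.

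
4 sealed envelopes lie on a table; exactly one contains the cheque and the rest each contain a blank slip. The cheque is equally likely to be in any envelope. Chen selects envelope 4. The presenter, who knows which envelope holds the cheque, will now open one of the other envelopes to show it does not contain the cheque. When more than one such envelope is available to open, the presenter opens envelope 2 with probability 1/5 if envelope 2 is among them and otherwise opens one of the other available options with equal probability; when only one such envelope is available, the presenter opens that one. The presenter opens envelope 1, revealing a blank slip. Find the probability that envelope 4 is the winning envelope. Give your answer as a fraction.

Condition on the true location of the cheque.
If it is in envelope 1 (prior 1/4): the presenter opened envelope 1, so this case is ruled out; weight (1/4)·0 = 0.
If it is in envelope 2 (prior 1/4): envelope 2 holds the prize so is unavailable; the presenter chooses uniformly among the 2 others, probability 1/2; weight (1/4)·(1/2) = 1/8.
If it is in envelope 3 (prior 1/4): envelope 2 is available but not opened, probability 4/5; weight (1/4)·(4/5) = 1/5.
If it is in envelope 4 (prior 1/4): envelope 2 is available but not opened; envelope 1 gets probability (1 − 1/5)/2 = 2/5; weight (1/4)·(2/5) = 1/10.
The weights sum to 17/40.
So P(the cheque in envelope 4 | the presenter opened envelope 1) = (1/10) / (17/40) = 4/17.

4/17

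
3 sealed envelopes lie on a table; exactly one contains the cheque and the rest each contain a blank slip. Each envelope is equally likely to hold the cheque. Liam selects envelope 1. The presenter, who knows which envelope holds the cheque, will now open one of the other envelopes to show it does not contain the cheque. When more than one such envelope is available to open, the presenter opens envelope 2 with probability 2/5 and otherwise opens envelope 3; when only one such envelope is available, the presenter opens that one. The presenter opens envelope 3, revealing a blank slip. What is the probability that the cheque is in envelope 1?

Apply Bayes' rule, conditioning on where the cheque actually is.
If it is in envelope 1 (prior 1/3): envelope 2 is available but not opened, probability 3/5; weight (1/3)·(3/5) = 1/5.
If it is in envelope 2 (prior 1/3): only envelope 3 is available, probability 1; weight (1/3)·1 = 1/3.
If it is in envelope 3 (prior 1/3): the presenter opened envelope 3, so this case is ruled out; weight (1/3)·0 = 0.
The weights sum to 8/15.
So P(the cheque in envelope 1 | the presenter opened envelope 3) = (1/5) / (8/15) = 3/8.

3/8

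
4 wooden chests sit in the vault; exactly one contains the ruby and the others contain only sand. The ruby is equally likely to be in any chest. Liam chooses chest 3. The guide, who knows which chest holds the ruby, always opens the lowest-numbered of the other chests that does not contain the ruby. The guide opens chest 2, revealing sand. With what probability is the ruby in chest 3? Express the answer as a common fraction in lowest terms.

0

Condition on the true location of the ruby.
If it is in chest 1 (prior 1/4): chest 2 is the lowest-numbered option available, probability 1; weight (1/4)·1 = 1/4.
If it is in chest 2 (prior 1/4): the guide opened chest 2, so this case is ruled out; weight (1/4)·0 = 0.
If it is in either of chests 3 and 4 (prior 1/4 each): the guide would have opened chest 1 instead, probability 0; weight (1/4)·0 = 0 each.
The weights sum to 1/4.
So P(the ruby in chest 3 | the guide opened chest 2) = 0 / (1/4) = 0.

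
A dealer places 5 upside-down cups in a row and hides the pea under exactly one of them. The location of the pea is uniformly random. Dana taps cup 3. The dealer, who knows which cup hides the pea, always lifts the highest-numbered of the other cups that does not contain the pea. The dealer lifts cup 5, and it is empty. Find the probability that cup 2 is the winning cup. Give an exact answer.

Condition on the true location of the pea.
If it is under any of cups 1, 2, 3, and 4 (prior 1/5 each): cup 5 is the highest-numbered option available, probability 1; weight (1/5)·1 = 1/5 each.
If it is under cup 5 (prior 1/5): the dealer opened cup 5, so this case is ruled out; weight (1/5)·0 = 0.
The weights sum to 4/5.
So P(the pea under cup 2 | the dealer opened cup 5) = (1/5) / (4/5) = 1/4.

1/4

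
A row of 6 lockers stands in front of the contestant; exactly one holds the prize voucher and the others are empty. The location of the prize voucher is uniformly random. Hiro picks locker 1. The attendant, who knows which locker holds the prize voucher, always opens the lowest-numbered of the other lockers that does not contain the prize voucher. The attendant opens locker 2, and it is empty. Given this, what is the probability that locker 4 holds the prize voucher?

Condition on the true location of the prize voucher.
If it is in any of lockers 1, 3, 4, 5, and 6 (prior 1/6 each): locker 2 is the lowest-numbered option available, probability 1; weight (1/6)·1 = 1/6 each.
If it is in locker 2 (prior 1/6): the attendant opened locker 2, so this case is ruled out; weight (1/6)·0 = 0.
The weights sum to 5/6.
So P(the prize voucher in locker 4 | the attendant opened locker 2) = (1/6) / (5/6) = 1/5.

1/5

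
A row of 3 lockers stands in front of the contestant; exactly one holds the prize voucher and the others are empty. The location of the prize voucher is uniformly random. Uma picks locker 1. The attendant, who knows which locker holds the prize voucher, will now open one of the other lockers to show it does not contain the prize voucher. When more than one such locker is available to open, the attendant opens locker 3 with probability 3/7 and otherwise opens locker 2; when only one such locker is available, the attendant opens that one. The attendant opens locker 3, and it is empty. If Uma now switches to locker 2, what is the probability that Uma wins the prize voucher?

7/10

Consider each possible location of the prize voucher in turn.
If it is in locker 1 (prior 1/3): locker 3 is available, opened with probability 3/7; weight (1/3)·(3/7) = 1/7.
If it is in locker 2 (prior 1/3): only locker 3 is available, probability 1; weight (1/3)·1 = 1/3.
If it is in locker 3 (prior 1/3): the attendant opened locker 3, so this case is ruled out; weight (1/3)·0 = 0.
The weights sum to 10/21.
So P(the prize voucher in locker 2 | the attendant opened locker 3) = (1/3) / (10/21) = 7/10.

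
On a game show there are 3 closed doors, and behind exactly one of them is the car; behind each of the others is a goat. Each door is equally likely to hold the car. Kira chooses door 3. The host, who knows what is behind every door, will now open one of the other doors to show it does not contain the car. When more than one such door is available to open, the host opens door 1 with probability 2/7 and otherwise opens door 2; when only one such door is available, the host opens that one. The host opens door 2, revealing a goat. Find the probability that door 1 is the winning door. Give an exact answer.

Apply Bayes' rule, conditioning on where the car actually is.
If it is behind door 1 (prior 1/3): only door 2 is available, probability 1; weight (1/3)·1 = 1/3.
If it is behind door 2 (prior 1/3): the host opened door 2, so this case is ruled out; weight (1/3)·0 = 0.
If it is behind door 3 (prior 1/3): door 1 is available but not opened, probability 5/7; weight (1/3)·(5/7) = 5/21.
The weights sum to 4/7.
So P(the car behind door 1 | the host opened door 2) = (1/3) / (4/7) = 7/12.

7/12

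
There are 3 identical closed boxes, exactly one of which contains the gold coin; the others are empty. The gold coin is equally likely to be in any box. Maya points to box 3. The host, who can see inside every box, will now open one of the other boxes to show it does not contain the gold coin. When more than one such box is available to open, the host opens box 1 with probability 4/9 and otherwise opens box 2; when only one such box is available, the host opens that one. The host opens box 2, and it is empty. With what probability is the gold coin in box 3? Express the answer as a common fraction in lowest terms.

5/14

Consider each possible location of the gold coin in turn.
If it is in box 1 (prior 1/3): only box 2 is available, probability 1; weight (1/3)·1 = 1/3.
If it is in box 2 (prior 1/3): the host opened box 2, so this case is ruled out; weight (1/3)·0 = 0.
If it is in box 3 (prior 1/3): box 1 is available but not opened, probability 5/9; weight (1/3)·(5/9) = 5/27.
The weights sum to 14/27.
So P(the gold coin in box 3 | the host opened box 2) = (5/27) / (14/27) = 5/14.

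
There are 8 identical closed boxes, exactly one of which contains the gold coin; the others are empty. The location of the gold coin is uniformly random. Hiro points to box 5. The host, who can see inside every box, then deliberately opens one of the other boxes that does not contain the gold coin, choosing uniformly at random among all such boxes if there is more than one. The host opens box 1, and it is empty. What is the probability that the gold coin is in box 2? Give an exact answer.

7/48

Apply Bayes' rule, conditioning on where the gold coin actually is.
If it is in box 1 (prior 1/8): the host opened box 1, so this case is ruled out; weight (1/8)·0 = 0.
If it is in any of boxes 2, 3, 4, 6, 7, and 8 (prior 1/8 each): the host has 6 equally likely choices, so probability 1/6; weight (1/8)·(1/6) = 1/48 each.
If it is in box 5 (prior 1/8): the host has 7 equally likely choices, so probability 1/7; weight (1/8)·(1/7) = 1/56.
The weights sum to 1/7.
So P(the gold coin in box 2 | the host opened box 1) = (1/48) / (1/7) = 7/48.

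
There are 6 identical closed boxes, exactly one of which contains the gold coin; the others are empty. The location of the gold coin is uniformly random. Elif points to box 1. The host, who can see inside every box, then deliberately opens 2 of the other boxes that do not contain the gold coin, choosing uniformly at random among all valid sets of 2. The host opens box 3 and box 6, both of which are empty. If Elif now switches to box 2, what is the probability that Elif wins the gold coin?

5/18

Apply Bayes' rule, conditioning on where the gold coin actually is.
If it is in box 1 (prior 1/6): the host has 10 equally likely choices, so probability 1/10; weight (1/6)·(1/10) = 1/60.
If it is in any of boxes 2, 4, and 5 (prior 1/6 each): the host has 6 equally likely choices, so probability 1/6; weight (1/6)·(1/6) = 1/36 each.
If it is in either of boxes 3 and 6 (prior 1/6 each): that box was opened and seen not to hold the prize — ruled out; weight (1/6)·0 = 0 each.
The weights sum to 1/10.
So P(the gold coin in box 2 | the host opened box 3 and box 6) = (1/36) / (1/10) = 5/18.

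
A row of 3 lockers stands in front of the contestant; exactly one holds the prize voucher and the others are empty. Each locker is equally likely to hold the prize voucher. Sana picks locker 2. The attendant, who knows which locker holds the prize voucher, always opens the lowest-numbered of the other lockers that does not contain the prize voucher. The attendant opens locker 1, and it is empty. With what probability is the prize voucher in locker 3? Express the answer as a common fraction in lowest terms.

Apply Bayes' rule, conditioning on where the prize voucher actually is.
If it is in locker 1 (prior 1/3): the attendant opened locker 1, so this case is ruled out; weight (1/3)·0 = 0.
If it is in either of lockers 2 and 3 (prior 1/3 each): locker 1 is the lowest-numbered option available, probability 1; weight (1/3)·1 = 1/3 each.
The weights sum to 2/3.
So P(the prize voucher in locker 3 | the attendant opened locker 1) = (1/3) / (2/3) = 1/2.

1/2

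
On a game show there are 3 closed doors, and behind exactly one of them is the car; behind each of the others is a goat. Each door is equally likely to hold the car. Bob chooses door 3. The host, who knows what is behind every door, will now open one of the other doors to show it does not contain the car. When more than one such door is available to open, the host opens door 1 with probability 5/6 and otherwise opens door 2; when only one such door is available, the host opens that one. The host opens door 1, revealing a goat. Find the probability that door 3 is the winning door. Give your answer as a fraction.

Condition on the true location of the car.
If it is behind door 1 (prior 1/3): the host opened door 1, so this case is ruled out; weight (1/3)·0 = 0.
If it is behind door 2 (prior 1/3): only door 1 is available, probability 1; weight (1/3)·1 = 1/3.
If it is behind door 3 (prior 1/3): door 1 is available, opened with probability 5/6; weight (1/3)·(5/6) = 5/18.
The weights sum to 11/18.
So P(the car behind door 3 | the host opened door 1) = (5/18) / (11/18) = 5/11.

5/11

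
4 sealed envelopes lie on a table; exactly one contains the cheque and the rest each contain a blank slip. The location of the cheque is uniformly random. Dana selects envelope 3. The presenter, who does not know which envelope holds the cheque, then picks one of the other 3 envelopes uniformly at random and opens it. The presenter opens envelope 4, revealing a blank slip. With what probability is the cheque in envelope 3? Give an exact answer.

1/3

Because the presenter chose which envelope to open without knowing where the cheque is, the choice is independent of the prize location. Learning that envelope 4 does not hold the cheque simply rules out that one location and leaves the remaining 3 envelopes still equally likely by symmetry.
So P(the cheque in envelope 3) = 1/3.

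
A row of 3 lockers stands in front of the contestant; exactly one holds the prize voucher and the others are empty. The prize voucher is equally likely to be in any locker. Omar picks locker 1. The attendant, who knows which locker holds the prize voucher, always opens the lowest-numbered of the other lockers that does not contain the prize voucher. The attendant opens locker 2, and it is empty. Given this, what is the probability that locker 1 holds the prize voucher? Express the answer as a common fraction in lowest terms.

Condition on the true location of the prize voucher.
If it is in either of lockers 1 and 3 (prior 1/3 each): locker 2 is the lowest-numbered option available, probability 1; weight (1/3)·1 = 1/3 each.
If it is in locker 2 (prior 1/3): the attendant opened locker 2, so this case is ruled out; weight (1/3)·0 = 0.
The weights sum to 2/3.
So P(the prize voucher in locker 1 | the attendant opened locker 2) = (1/3) / (2/3) = 1/2.

1/2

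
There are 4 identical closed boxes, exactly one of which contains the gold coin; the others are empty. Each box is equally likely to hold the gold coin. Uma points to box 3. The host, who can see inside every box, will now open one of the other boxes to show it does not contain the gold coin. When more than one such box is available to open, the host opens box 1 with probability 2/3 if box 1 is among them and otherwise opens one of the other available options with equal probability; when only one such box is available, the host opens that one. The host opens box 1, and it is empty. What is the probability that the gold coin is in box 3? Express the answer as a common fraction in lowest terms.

Apply Bayes' rule, conditioning on where the gold coin actually is.
If it is in box 1 (prior 1/4): the host opened box 1, so this case is ruled out; weight (1/4)·0 = 0.
If it is in any of boxes 2, 3, and 4 (prior 1/4 each): box 1 is available, opened with probability 2/3; weight (1/4)·(2/3) = 1/6 each.
The weights sum to 1/2.
So P(the gold coin in box 3 | the host opened box 1) = (1/6) / (1/2) = 1/3.

1/3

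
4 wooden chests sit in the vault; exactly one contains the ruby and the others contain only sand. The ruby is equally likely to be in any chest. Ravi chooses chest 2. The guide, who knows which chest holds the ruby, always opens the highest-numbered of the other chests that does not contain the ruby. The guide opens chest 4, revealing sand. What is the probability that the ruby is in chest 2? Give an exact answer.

Consider each possible location of the ruby in turn.
If it is in any of chests 1, 2, and 3 (prior 1/4 each): chest 4 is the highest-numbered option available, probability 1; weight (1/4)·1 = 1/4 each.
If it is in chest 4 (prior 1/4): the guide opened chest 4, so this case is ruled out; weight (1/4)·0 = 0.
The weights sum to 3/4.
So P(the ruby in chest 2 | the guide opened chest 4) = (1/4) / (3/4) = 1/3.

1/3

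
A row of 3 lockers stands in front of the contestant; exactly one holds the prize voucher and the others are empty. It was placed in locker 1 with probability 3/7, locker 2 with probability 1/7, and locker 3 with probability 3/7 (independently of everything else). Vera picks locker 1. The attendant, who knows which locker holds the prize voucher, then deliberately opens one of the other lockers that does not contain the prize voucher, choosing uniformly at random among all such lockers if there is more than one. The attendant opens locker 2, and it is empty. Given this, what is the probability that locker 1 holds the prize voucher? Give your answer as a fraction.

1/3

Consider each possible location of the prize voucher in turn.
If it is in locker 1 (prior 3/7): the attendant has 2 equally likely choices, so probability 1/2; weight (3/7)·(1/2) = 3/14.
If it is in locker 2 (prior 1/7): the attendant opened locker 2, so this case is ruled out; weight (1/7)·0 = 0.
If it is in locker 3 (prior 3/7): the attendant has no choice, probability 1; weight (3/7)·1 = 3/7.
The weights sum to 9/14.
So P(the prize voucher in locker 1 | the attendant opened locker 2) = (3/14) / (9/14) = 1/3.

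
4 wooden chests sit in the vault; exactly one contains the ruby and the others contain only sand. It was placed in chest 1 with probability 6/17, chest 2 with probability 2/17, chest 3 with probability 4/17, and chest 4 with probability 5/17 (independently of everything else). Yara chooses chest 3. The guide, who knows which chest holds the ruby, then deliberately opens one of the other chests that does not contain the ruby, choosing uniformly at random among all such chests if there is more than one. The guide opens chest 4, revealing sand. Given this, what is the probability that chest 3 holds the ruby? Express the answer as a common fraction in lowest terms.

Consider each possible location of the ruby in turn.
If it is in chest 1 (prior 6/17): the guide has 2 equally likely choices, so probability 1/2; weight (6/17)·(1/2) = 3/17.
If it is in chest 2 (prior 2/17): the guide has 2 equally likely choices, so probability 1/2; weight (2/17)·(1/2) = 1/17.
If it is in chest 3 (prior 4/17): the guide has 3 equally likely choices, so probability 1/3; weight (4/17)·(1/3) = 4/51.
If it is in chest 4 (prior 5/17): the guide opened chest 4, so this case is ruled out; weight (5/17)·0 = 0.
The weights sum to 16/51.
So P(the ruby in chest 3 | the guide opened chest 4) = (4/51) / (16/51) = 1/4.

1/4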